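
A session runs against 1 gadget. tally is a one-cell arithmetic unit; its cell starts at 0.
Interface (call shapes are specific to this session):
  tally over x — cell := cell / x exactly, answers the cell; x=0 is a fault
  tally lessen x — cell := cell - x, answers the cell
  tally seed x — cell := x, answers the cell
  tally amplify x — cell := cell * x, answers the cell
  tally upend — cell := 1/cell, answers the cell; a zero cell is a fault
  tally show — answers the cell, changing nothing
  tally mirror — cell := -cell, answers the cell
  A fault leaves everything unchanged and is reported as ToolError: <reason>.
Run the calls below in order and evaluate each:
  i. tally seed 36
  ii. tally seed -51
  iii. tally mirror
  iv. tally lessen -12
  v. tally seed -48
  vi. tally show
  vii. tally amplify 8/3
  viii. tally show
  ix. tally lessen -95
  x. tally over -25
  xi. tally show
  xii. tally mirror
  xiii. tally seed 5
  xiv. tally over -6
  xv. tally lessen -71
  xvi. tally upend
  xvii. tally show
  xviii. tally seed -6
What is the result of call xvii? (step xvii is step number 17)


Answer: 6/421

Derivation:
[in] tally seed x=36
= 36
[in] tally seed x=-51
= -51
[in] tally mirror
= 51
[in] tally lessen x=-12
= 63
[in] tally seed x=-48
= -48
[in] tally show
= -48
[in] tally amplify x=8/3
= -128
[in] tally show
= -128
[in] tally lessen x=-95
= -33
[in] tally over x=-25
= 33/25
[in] tally show
= 33/25
[in] tally mirror
= -33/25
[in] tally seed x=5
= 5
[in] tally over x=-6
= -5/6
[in] tally lessen x=-71
= 421/6
[in] tally upend
= 6/421
[in] tally show
= 6/421
[in] tally seed x=-6
= -6


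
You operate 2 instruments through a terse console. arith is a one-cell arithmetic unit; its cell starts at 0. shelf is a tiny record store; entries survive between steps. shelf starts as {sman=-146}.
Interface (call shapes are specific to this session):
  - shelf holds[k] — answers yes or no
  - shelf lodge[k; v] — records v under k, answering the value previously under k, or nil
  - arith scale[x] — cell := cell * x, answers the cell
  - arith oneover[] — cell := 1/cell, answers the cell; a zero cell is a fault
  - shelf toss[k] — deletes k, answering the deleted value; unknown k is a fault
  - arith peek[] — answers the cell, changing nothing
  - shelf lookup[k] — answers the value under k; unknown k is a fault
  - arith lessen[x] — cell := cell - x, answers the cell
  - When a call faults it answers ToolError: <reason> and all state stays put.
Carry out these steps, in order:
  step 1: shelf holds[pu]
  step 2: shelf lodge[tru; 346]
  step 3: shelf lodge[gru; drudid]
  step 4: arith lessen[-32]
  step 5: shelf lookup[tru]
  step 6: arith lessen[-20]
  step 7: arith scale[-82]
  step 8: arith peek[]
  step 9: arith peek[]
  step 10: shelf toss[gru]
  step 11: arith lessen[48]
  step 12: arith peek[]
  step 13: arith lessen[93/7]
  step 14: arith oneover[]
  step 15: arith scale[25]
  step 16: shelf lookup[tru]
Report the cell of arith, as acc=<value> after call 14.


Answer: acc=-7/30277

Derivation:
Then shelf holds using k='pu', which returns no.
Calling shelf lodge using k='tru', v='346': nil.
Calling shelf lodge using k='gru', v='drudid': nil.
Using arith lessen using x='-32', and get 32.
Next I call shelf lookup using k='tru', and see 346.
I call arith lessen using x='-20', and see 52.
Now I run arith scale using x='-82', which returns -4264.
I try arith peek(), giving -4264.
Using arith peek: -4264.
Next I call shelf toss using k='gru': drudid.
Next I call arith lessen using x='48', and observe -4312.
Using arith peek, yielding -4312.
Invoking arith lessen using x='93/7', and observe -30277/7.
Then arith oneover(), giving -7/30277.
Now I run arith scale using x='25', — result: -175/30277.
I use shelf lookup using k='tru', → 346.


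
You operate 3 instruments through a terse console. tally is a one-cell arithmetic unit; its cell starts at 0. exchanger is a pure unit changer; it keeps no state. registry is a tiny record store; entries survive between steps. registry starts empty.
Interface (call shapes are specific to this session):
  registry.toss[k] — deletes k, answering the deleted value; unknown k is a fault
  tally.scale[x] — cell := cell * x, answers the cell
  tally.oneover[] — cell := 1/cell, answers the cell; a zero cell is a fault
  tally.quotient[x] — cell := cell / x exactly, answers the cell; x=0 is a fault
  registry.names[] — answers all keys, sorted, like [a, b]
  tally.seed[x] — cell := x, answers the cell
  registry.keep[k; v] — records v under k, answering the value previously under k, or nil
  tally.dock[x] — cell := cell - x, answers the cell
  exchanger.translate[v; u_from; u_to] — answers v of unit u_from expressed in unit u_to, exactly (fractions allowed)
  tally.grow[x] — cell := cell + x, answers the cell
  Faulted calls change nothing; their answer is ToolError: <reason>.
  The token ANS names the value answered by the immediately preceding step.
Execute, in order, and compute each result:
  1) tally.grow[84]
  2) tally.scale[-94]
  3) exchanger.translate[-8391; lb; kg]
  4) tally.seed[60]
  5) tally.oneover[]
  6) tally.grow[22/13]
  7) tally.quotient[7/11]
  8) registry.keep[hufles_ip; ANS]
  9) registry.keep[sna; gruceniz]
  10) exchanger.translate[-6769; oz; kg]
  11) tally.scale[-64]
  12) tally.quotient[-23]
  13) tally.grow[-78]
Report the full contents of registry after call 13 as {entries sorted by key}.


-> tally.grow(x: 84)
<- 84
-> tally.scale(x: -94)
<- -7896
-> exchanger.translate(v: -8391, u_from: lb, u_to: kg)
<- -380609357667/100000000
-> tally.seed(x: 60)
<- 60
-> tally.oneover()
<- 1/60
-> tally.grow(x: 22/13)
<- 1333/780
-> tally.quotient(x: 7/11)
<- 14663/5460
-> registry.keep(k: hufles_ip, v: ANS)
<- nil
-> registry.keep(k: sna, v: gruceniz)
<- nil
-> exchanger.translate(v: -6769, u_from: oz, u_to: kg)
<- -307036675253/1600000000
-> tally.scale(x: -64)
<- -234608/1365
-> tally.quotient(x: -23)
<- 234608/31395
-> tally.grow(x: -78)
<- -2214202/31395

Answer: {hufles_ip=14663/5460, sna=gruceniz}


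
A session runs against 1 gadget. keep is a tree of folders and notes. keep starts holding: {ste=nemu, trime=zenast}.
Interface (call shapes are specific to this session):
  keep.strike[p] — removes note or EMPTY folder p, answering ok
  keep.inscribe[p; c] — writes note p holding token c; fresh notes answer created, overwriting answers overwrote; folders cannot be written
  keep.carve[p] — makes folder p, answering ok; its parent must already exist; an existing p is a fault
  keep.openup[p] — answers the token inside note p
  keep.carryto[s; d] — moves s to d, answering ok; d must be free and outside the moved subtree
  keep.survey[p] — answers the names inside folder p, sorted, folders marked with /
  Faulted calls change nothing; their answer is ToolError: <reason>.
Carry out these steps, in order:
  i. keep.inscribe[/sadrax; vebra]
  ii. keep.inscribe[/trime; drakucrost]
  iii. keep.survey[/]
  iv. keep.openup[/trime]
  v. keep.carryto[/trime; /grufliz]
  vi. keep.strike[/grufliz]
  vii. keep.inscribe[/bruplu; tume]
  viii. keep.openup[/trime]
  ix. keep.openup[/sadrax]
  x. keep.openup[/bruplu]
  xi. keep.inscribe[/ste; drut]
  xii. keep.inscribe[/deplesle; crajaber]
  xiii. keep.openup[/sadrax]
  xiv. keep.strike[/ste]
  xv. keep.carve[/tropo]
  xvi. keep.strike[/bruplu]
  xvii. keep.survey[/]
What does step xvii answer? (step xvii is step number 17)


I use inscribe(/sadrax, vebra), and observe created.
I call inscribe(/trime, drakucrost), → overwrote.
Invoking survey(/), and see [sadrax, ste, trime].
I invoke openup(/trime), → drakucrost.
Next I call carryto(/trime, /grufliz), and get ok.
I use strike(/grufliz), yielding ok.
Next I call inscribe(/bruplu, tume), yielding created.
Now I run openup(/trime), which returns ToolError: not found.
Then openup(/sadrax), and get vebra.
I run openup(/bruplu), giving tume.
I invoke inscribe(/ste, drut), → overwrote.
I invoke inscribe(/deplesle, crajaber), — result: created.
Then openup(/sadrax), giving vebra.
I run strike(/ste), yielding ok.
I try carve(/tropo), and observe ok.
I invoke strike(/bruplu), and get ok.
Calling survey(/), which returns [deplesle, sadrax, tropo/].

Answer: [deplesle, sadrax, tropo/]


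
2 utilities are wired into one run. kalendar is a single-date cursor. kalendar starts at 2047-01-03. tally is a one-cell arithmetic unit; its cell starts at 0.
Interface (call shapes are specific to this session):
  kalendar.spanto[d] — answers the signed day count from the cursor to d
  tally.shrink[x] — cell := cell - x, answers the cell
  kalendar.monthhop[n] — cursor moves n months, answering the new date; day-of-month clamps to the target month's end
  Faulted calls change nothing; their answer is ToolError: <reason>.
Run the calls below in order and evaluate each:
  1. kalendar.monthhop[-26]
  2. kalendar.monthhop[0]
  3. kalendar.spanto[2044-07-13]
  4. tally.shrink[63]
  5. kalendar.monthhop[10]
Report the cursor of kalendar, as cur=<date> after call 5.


Answer: cur=2045-09-03

Derivation:
# 1. monthhop(n→-26) ~> 2044-11-03
# 2. monthhop(n→0) ~> 2044-11-03
# 3. spanto(d→2044-07-13) ~> -113
# 4. shrink(x→63) ~> -63
# 5. monthhop(n→10) ~> 2045-09-03


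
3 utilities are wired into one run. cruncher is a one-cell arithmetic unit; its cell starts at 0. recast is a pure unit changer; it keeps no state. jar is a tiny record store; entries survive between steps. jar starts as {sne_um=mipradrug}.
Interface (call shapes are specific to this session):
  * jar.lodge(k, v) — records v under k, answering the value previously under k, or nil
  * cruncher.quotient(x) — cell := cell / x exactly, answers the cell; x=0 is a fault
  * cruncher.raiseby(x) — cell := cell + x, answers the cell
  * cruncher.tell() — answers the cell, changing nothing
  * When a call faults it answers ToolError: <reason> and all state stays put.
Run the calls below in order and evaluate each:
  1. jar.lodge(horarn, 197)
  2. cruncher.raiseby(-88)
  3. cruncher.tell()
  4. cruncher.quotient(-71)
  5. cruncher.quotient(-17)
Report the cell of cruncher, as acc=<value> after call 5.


Answer: acc=-88/1207

Derivation:
CALL jar.lodge[k='horarn'; v='197']
RET  nil
CALL cruncher.raiseby[x='-88']
RET  -88
CALL cruncher.tell[]
RET  -88
CALL cruncher.quotient[x='-71']
RET  88/71
CALL cruncher.quotient[x='-17']
RET  -88/1207


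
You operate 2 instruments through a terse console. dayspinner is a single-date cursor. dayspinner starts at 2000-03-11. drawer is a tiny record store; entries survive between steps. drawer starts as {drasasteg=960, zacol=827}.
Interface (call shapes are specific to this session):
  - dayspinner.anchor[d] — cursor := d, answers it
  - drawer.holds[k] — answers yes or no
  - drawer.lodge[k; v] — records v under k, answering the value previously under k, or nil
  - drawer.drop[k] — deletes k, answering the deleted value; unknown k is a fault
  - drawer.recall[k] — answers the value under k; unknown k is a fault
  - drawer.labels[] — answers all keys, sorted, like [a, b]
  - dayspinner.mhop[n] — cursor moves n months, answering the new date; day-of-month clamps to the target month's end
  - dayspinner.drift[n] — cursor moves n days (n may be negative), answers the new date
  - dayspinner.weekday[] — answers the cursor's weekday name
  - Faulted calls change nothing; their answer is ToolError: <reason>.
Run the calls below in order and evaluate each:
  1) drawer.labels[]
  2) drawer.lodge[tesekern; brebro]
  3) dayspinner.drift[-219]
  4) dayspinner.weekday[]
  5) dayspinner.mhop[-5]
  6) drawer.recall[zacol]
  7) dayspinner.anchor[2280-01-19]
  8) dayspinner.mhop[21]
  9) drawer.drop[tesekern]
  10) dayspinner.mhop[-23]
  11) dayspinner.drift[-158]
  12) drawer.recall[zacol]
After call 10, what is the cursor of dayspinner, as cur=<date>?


Answer: cur=2279-11-19

Derivation:
Invoking drawer.labels(), which returns [drasasteg, zacol].
Using drawer.lodge using k: tesekern, v: brebro, and get nil.
Next I call dayspinner.drift using n: -219, and get 1999-08-05.
I run dayspinner.weekday(), → Thursday.
I use dayspinner.mhop using n: -5, → 1999-03-05.
Invoking drawer.recall using k: zacol, and see 827.
I invoke dayspinner.anchor using d: 2280-01-19, — result: 2280-01-19.
I use dayspinner.mhop using n: 21, and see 2281-10-19.
Calling drawer.drop using k: tesekern, giving brebro.
I call dayspinner.mhop using n: -23, yielding 2279-11-19.
Using dayspinner.drift using n: -158, and observe 2279-06-14.
Then drawer.recall using k: zacol, and get 827.


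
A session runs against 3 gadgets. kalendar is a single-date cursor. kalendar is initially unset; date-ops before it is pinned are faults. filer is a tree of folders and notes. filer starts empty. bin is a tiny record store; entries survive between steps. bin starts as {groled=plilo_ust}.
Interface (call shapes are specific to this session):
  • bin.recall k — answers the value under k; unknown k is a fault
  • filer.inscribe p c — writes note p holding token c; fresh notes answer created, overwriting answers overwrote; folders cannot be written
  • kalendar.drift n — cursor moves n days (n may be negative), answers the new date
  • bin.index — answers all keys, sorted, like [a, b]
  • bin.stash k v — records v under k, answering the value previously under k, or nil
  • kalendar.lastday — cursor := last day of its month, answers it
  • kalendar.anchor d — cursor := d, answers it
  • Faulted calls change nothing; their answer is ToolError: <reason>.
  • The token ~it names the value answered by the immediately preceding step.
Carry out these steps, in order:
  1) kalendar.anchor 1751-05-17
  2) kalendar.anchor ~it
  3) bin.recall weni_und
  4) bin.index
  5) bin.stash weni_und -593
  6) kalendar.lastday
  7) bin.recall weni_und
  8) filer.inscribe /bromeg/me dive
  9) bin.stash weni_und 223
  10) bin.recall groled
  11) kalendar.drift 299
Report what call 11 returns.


I call kalendar.anchor(d: 1751-05-17), and observe 1751-05-17.
Then kalendar.anchor(d: ~it), yielding 1751-05-17.
Then bin.recall(k: weni_und), which returns ToolError: no such key weni_und.
Calling bin.index(), yielding [groled].
I use bin.stash(k: weni_und, v: -593), giving nil.
Invoking kalendar.lastday(), and get 1751-05-31.
I run bin.recall(k: weni_und), and get -593.
I call filer.inscribe(p: /bromeg/me, c: dive), which returns ToolError: no parent.
I run bin.stash(k: weni_und, v: 223), and get -593.
I try bin.recall(k: groled), — result: plilo_ust.
Invoking kalendar.drift(n: 299), — result: 1752-03-25.

Answer: 1752-03-25


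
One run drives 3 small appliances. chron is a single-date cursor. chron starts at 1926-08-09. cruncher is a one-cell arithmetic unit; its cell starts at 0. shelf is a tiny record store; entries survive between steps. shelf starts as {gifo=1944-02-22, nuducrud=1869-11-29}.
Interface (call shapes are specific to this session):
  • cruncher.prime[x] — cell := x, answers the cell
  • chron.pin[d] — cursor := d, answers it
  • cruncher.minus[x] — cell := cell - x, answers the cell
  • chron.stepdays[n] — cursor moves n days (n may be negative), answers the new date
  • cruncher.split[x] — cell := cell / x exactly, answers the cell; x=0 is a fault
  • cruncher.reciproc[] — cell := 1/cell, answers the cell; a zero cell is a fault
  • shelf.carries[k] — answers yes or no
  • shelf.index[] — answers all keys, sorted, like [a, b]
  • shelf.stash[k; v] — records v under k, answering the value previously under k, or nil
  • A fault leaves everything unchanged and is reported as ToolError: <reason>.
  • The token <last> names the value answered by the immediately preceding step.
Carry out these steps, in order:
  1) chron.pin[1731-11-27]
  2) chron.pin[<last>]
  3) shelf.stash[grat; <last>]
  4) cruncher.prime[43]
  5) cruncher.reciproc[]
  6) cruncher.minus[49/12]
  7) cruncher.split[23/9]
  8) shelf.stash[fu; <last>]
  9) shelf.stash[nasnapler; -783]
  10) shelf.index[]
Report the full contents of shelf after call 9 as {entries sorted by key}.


Answer: {fu=-6285/3956, gifo=1944-02-22, grat=1731-11-27, nasnapler=-783, nuducrud=1869-11-29}

Derivation:
% chron.pin(d: 1731-11-27) : 1731-11-27
% chron.pin(d: <last>) : 1731-11-27
% shelf.stash(k: grat, v: <last>) : nil
% cruncher.prime(x: 43) : 43
% cruncher.reciproc() : 1/43
% cruncher.minus(x: 49/12) : -2095/516
% cruncher.split(x: 23/9) : -6285/3956
% shelf.stash(k: fu, v: <last>) : nil
% shelf.stash(k: nasnapler, v: -783) : nil
% shelf.index() : [fu, gifo, grat, nasnapler, nuducrud]


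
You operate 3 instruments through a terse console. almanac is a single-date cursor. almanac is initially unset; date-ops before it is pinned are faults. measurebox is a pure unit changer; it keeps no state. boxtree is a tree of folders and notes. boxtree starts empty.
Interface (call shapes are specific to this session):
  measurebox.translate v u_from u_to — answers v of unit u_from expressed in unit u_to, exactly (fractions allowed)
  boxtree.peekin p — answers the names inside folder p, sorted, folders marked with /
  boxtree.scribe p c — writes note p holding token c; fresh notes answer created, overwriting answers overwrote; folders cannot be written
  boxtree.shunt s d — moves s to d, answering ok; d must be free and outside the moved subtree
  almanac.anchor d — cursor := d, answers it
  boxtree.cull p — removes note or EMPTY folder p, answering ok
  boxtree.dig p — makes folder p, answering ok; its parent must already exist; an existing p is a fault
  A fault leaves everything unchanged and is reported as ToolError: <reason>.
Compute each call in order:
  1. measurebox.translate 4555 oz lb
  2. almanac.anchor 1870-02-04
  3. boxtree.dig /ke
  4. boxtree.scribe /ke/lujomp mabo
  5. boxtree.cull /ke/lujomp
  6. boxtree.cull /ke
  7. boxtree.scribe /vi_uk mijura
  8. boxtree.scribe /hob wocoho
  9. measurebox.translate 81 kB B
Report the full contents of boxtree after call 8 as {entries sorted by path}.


Answer: {hob=wocoho, vi_uk=mijura}

Derivation:
→ measurebox.translate(v='4555', u_from='oz', u_to='lb')
← 4555/16
→ almanac.anchor(d='1870-02-04')
← 1870-02-04
→ boxtree.dig(p='/ke')
← ok
→ boxtree.scribe(p='/ke/lujomp', c='mabo')
← created
→ boxtree.cull(p='/ke/lujomp')
← ok
→ boxtree.cull(p='/ke')
← ok
→ boxtree.scribe(p='/vi_uk', c='mijura')
← created
→ boxtree.scribe(p='/hob', c='wocoho')
← created
→ measurebox.translate(v='81', u_from='kB', u_to='B')
← 81000


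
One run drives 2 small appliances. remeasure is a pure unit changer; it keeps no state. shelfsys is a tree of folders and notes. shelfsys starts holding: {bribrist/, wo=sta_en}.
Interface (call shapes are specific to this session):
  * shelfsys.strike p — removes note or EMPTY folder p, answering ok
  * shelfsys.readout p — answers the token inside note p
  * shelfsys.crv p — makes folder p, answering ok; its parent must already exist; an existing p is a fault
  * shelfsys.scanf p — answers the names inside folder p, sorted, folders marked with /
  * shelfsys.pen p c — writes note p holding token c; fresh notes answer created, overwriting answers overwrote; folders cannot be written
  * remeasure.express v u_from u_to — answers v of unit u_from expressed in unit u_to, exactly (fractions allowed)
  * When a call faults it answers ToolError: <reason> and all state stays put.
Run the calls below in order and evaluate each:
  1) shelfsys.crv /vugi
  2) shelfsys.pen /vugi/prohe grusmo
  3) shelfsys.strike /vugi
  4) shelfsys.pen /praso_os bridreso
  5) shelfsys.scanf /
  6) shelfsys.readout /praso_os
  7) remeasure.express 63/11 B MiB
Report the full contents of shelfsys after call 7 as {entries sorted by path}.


% shelfsys.crv p→/vugi
[out] ok
% shelfsys.pen p→/vugi/prohe c→grusmo
[out] created
% shelfsys.strike p→/vugi
[out] ToolError: not empty
% shelfsys.pen p→/praso_os c→bridreso
[out] created
% shelfsys.scanf p→/
[out] [bribrist/, praso_os, vugi/, wo]
% shelfsys.readout p→/praso_os
[out] bridreso
% remeasure.express v→63/11 u_from→B u_to→MiB
[out] 63/11534336

Answer: {bribrist/, praso_os=bridreso, vugi/, vugi/prohe=grusmo, wo=sta_en}


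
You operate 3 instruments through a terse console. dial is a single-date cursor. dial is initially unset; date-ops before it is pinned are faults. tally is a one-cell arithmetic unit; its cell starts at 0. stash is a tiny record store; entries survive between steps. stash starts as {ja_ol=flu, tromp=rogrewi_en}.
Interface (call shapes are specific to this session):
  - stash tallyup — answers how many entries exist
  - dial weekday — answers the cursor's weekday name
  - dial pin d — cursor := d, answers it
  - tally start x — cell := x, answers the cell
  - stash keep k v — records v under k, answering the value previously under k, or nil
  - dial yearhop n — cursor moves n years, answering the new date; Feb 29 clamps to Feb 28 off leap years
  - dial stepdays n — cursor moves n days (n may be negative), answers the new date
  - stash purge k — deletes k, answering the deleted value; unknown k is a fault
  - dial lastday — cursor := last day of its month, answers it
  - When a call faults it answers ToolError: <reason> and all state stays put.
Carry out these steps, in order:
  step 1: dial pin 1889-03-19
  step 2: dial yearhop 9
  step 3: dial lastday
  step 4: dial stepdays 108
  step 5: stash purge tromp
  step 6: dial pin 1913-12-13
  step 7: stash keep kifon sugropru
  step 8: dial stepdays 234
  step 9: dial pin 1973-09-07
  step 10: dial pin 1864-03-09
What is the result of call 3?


Answer: 1898-03-31

Derivation:
Do: dial pin[1889-03-19]
See: 1889-03-19
Do: dial yearhop[9]
See: 1898-03-19
Do: dial lastday[]
See: 1898-03-31
Do: dial stepdays[108]
See: 1898-07-17
Do: stash purge[tromp]
See: rogrewi_en
Do: dial pin[1913-12-13]
See: 1913-12-13
Do: stash keep[kifon; sugropru]
See: nil
Do: dial stepdays[234]
See: 1914-08-04
Do: dial pin[1973-09-07]
See: 1973-09-07
Do: dial pin[1864-03-09]
See: 1864-03-09


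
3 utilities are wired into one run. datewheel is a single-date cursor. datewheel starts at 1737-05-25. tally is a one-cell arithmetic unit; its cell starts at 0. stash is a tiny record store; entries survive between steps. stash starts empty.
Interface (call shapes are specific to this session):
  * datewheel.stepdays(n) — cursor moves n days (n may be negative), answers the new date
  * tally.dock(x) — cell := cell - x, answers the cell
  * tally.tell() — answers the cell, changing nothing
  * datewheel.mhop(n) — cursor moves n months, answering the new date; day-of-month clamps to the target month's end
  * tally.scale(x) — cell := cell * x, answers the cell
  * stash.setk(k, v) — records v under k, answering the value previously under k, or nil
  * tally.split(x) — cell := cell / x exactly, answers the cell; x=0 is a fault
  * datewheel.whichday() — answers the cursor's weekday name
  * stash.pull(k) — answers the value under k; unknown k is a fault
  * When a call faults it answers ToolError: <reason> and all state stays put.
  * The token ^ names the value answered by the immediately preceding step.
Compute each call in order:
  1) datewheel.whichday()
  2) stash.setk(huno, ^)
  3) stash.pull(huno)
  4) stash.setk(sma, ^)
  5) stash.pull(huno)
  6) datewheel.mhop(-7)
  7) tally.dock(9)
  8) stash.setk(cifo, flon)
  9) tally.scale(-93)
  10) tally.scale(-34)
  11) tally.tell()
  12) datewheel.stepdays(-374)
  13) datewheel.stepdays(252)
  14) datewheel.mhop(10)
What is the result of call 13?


→ datewheel.whichday()
← Saturday
→ stash.setk(k→huno, v→^)
← nil
→ stash.pull(k→huno)
← Saturday
→ stash.setk(k→sma, v→^)
← nil
→ stash.pull(k→huno)
← Saturday
→ datewheel.mhop(n→-7)
← 1736-10-25
→ tally.dock(x→9)
← -9
→ stash.setk(k→cifo, v→flon)
← nil
→ tally.scale(x→-93)
← 837
→ tally.scale(x→-34)
← -28458
→ tally.tell()
← -28458
→ datewheel.stepdays(n→-374)
← 1735-10-17
→ datewheel.stepdays(n→252)
← 1736-06-25
→ datewheel.mhop(n→10)
← 1737-04-25

Answer: 1736-06-25


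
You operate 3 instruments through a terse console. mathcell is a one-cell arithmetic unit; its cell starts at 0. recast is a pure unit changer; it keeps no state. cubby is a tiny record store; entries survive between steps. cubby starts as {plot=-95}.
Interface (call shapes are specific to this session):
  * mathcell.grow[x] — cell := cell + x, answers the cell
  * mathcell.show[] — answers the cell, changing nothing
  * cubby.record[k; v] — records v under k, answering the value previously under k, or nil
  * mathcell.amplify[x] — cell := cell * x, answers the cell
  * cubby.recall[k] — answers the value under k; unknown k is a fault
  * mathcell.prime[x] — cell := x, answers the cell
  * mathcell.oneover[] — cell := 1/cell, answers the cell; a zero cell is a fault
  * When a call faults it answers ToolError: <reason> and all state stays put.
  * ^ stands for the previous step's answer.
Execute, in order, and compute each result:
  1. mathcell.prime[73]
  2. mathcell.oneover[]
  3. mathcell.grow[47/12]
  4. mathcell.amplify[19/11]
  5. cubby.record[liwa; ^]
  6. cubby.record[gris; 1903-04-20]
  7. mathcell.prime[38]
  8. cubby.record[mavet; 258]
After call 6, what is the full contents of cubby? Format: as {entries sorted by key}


Answer: {gris=1903-04-20, liwa=5947/876, plot=-95}

Derivation:
Next I call mathcell.prime on 73, and get 73.
I call mathcell.oneover, — result: 1/73.
Then mathcell.grow on 47/12, and get 3443/876.
I call mathcell.amplify on 19/11, which returns 5947/876.
I try cubby.record on liwa, ^, and get nil.
I use cubby.record on gris, 1903-04-20, → nil.
Calling mathcell.prime on 38, which returns 38.
I run cubby.record on mavet, 258, → nil.


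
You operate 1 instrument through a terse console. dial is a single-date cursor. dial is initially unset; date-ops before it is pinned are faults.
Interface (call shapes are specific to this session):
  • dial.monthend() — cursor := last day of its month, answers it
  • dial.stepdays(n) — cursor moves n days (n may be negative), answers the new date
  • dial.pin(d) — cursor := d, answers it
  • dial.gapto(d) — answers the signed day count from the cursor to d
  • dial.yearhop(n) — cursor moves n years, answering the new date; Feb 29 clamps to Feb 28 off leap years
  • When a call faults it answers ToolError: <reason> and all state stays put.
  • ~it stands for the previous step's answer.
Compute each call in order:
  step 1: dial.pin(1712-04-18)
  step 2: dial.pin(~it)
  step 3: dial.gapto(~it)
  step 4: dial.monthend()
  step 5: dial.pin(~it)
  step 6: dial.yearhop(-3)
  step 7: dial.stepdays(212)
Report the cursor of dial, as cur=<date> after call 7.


·→ pin(1712-04-18)
·← 1712-04-18
·→ pin(~it)
·← 1712-04-18
·→ gapto(~it)
·← 0
·→ monthend()
·← 1712-04-30
·→ pin(~it)
·← 1712-04-30
·→ yearhop(-3)
·← 1709-04-30
·→ stepdays(212)
·← 1709-11-28

Answer: cur=1709-11-28


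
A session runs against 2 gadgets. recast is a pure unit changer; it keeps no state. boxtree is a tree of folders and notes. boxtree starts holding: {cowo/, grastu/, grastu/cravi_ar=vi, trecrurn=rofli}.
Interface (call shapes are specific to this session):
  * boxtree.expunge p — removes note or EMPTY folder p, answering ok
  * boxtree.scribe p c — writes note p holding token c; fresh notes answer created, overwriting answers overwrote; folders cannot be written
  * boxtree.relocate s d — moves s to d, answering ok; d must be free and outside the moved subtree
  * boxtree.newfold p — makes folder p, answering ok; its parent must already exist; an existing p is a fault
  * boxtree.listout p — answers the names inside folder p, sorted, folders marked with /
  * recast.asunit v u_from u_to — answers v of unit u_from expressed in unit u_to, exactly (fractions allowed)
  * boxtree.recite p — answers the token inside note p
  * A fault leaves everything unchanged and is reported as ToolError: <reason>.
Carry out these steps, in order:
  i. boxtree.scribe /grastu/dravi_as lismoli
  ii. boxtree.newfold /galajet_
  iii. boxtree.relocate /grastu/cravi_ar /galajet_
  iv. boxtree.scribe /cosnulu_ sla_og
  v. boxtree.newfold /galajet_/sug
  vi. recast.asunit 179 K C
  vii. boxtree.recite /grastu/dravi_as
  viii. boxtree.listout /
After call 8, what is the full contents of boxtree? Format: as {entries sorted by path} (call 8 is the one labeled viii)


Invoking scribe using /grastu/dravi_as, lismoli, and see created.
Using newfold using /galajet_, — result: ok.
I use relocate using /grastu/cravi_ar, /galajet_, → ToolError: exists.
Using scribe using /cosnulu_, sla_og, and see created.
Then newfold using /galajet_/sug, and see ok.
I call asunit using 179, K, C: -1883/20.
I invoke recite using /grastu/dravi_as, and see lismoli.
Then listout using /, yielding [cosnulu_, cowo/, galajet_/, grastu/, trecrurn].

Answer: {cosnulu_=sla_og, cowo/, galajet_/, galajet_/sug/, grastu/, grastu/cravi_ar=vi, grastu/dravi_as=lismoli, trecrurn=rofli}


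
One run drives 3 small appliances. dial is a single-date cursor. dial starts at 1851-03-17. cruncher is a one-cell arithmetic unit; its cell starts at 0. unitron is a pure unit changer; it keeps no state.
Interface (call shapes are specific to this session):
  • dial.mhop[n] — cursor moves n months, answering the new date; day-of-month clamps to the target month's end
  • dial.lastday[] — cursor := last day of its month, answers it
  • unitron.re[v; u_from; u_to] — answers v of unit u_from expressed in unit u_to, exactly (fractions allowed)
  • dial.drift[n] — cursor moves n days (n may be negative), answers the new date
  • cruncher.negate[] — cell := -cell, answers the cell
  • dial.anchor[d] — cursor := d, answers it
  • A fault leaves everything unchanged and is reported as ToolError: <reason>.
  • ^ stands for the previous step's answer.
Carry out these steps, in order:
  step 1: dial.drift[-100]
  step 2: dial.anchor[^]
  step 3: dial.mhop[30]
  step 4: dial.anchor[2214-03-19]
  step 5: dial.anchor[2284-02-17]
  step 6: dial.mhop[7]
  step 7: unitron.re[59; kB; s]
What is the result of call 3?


Now I run dial.drift passing -100, which returns 1850-12-07.
Calling dial.anchor passing ^, — result: 1850-12-07.
Now I run dial.mhop passing 30, yielding 1853-06-07.
Now I run dial.anchor passing 2214-03-19, giving 2214-03-19.
I invoke dial.anchor passing 2284-02-17, giving 2284-02-17.
Next I call dial.mhop passing 7, → 2284-09-17.
Calling unitron.re passing 59, kB, s, and get ToolError: incompatible units.

Answer: 1853-06-07


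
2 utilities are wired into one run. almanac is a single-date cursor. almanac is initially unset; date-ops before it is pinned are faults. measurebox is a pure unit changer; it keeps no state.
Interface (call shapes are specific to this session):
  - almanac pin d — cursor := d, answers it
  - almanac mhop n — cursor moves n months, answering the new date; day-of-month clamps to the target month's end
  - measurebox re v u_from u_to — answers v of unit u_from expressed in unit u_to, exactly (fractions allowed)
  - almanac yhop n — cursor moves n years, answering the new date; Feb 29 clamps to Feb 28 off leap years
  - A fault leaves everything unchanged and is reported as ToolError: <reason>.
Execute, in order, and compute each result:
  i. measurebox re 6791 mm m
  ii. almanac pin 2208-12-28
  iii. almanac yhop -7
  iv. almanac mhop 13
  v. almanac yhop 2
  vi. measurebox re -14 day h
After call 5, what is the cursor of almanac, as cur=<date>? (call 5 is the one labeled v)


Then measurebox re(v: 6791, u_from: mm, u_to: m): 6791/1000.
I call almanac pin(d: 2208-12-28), — result: 2208-12-28.
I call almanac yhop(n: -7): 2201-12-28.
Invoking almanac mhop(n: 13), and get 2203-01-28.
Calling almanac yhop(n: 2), giving 2205-01-28.
Then measurebox re(v: -14, u_from: day, u_to: h), → -336.

Answer: cur=2205-01-28


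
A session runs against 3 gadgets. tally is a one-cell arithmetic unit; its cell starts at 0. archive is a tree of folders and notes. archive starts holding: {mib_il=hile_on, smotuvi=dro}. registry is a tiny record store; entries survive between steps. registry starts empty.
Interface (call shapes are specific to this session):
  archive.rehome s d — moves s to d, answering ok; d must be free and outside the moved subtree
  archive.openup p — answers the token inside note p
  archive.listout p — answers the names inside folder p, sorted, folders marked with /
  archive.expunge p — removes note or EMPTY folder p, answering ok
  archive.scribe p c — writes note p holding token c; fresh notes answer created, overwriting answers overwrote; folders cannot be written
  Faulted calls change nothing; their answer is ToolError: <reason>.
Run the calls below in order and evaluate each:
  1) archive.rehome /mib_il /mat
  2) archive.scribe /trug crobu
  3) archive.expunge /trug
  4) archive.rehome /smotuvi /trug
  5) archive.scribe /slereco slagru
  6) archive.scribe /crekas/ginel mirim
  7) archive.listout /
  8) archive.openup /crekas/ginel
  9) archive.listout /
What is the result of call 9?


~$ archive.rehome /mib_il /mat
= ok
~$ archive.scribe /trug crobu
= created
~$ archive.expunge /trug
= ok
~$ archive.rehome /smotuvi /trug
= ok
~$ archive.scribe /slereco slagru
= created
~$ archive.scribe /crekas/ginel mirim
= ToolError: no parent
~$ archive.listout /
= [mat, slereco, trug]
~$ archive.openup /crekas/ginel
= ToolError: not found
~$ archive.listout /
= [mat, slereco, trug]

Answer: [mat, slereco, trug]


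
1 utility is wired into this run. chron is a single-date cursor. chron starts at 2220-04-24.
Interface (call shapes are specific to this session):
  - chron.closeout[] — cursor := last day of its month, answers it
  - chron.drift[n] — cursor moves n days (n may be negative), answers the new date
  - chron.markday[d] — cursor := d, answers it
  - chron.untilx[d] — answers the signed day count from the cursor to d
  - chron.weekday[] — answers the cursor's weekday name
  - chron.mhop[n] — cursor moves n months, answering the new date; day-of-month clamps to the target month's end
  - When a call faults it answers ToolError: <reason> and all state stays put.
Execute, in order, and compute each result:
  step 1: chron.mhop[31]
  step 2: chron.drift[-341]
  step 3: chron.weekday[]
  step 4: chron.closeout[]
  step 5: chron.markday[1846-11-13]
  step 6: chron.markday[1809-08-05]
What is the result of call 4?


;; 1. chron.mhop(n→31) => 2222-11-24
;; 2. chron.drift(n→-341) => 2221-12-18
;; 3. chron.weekday() => Tuesday
;; 4. chron.closeout() => 2221-12-31
;; 5. chron.markday(d→1846-11-13) => 1846-11-13
;; 6. chron.markday(d→1809-08-05) => 1809-08-05

Answer: 2221-12-31


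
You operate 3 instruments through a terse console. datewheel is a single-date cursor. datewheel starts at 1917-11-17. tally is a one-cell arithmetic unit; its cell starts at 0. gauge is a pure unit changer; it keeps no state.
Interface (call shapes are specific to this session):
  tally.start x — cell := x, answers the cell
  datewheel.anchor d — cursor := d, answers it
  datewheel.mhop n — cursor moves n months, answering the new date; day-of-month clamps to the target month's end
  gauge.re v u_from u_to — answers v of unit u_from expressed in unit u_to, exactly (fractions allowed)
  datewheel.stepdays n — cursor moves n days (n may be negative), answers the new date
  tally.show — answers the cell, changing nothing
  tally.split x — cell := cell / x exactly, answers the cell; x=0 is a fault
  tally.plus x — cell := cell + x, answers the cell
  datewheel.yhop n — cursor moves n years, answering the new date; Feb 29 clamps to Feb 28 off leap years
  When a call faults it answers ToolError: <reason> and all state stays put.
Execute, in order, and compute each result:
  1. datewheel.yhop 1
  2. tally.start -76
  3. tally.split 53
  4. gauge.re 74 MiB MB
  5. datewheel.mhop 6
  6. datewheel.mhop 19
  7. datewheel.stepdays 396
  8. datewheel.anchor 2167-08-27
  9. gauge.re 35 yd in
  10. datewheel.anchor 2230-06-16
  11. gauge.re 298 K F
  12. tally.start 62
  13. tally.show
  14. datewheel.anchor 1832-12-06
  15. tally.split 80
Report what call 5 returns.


Answer: 1919-05-17

Derivation:
-- datewheel.yhop(n: 1) ~> 1918-11-17
-- tally.start(x: -76) ~> -76
-- tally.split(x: 53) ~> -76/53
-- gauge.re(v: 74, u_from: MiB, u_to: MB) ~> 1212416/15625
-- datewheel.mhop(n: 6) ~> 1919-05-17
-- datewheel.mhop(n: 19) ~> 1920-12-17
-- datewheel.stepdays(n: 396) ~> 1922-01-17
-- datewheel.anchor(d: 2167-08-27) ~> 2167-08-27
-- gauge.re(v: 35, u_from: yd, u_to: in) ~> 1260
-- datewheel.anchor(d: 2230-06-16) ~> 2230-06-16
-- gauge.re(v: 298, u_from: K, u_to: F) ~> 7673/100
-- tally.start(x: 62) ~> 62
-- tally.show() ~> 62
-- datewheel.anchor(d: 1832-12-06) ~> 1832-12-06
-- tally.split(x: 80) ~> 31/40


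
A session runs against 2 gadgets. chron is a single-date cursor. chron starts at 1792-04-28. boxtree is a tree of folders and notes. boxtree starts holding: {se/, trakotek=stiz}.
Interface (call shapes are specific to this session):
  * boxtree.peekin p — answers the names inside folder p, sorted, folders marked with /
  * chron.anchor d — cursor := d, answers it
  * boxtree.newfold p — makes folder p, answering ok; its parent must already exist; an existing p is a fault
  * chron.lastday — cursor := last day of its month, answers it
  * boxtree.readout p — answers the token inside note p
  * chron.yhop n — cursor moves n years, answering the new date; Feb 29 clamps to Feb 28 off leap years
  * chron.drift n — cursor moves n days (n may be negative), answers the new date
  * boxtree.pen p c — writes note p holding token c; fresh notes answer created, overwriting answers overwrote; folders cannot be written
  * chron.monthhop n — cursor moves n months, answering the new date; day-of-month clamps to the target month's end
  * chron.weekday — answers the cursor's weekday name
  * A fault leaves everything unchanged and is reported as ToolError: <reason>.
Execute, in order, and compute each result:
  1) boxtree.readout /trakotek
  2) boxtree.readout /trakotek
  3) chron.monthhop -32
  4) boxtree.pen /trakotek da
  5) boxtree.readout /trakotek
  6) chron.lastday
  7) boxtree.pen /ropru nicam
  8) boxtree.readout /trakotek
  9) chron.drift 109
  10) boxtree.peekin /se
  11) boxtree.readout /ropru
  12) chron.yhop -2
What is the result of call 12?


Answer: 1787-12-18

Derivation:
>>> boxtree.readout /trakotek
[out] stiz
>>> boxtree.readout /trakotek
[out] stiz
>>> chron.monthhop -32
[out] 1789-08-28
>>> boxtree.pen /trakotek da
[out] overwrote
>>> boxtree.readout /trakotek
[out] da
>>> chron.lastday
[out] 1789-08-31
>>> boxtree.pen /ropru nicam
[out] created
>>> boxtree.readout /trakotek
[out] da
>>> chron.drift 109
[out] 1789-12-18
>>> boxtree.peekin /se
[out] []
>>> boxtree.readout /ropru
[out] nicam
>>> chron.yhop -2
[out] 1787-12-18


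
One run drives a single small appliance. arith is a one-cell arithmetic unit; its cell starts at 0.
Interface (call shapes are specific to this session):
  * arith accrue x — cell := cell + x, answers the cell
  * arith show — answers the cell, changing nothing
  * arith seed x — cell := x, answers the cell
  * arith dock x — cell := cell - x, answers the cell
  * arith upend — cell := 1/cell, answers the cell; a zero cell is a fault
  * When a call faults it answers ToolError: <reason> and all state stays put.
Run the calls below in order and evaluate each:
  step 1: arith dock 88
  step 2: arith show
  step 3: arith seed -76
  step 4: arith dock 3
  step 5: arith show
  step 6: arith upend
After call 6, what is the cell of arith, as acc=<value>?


Answer: acc=-1/79

Derivation:
Do: arith dock[x: 88]
See: -88
Do: arith show[]
See: -88
Do: arith seed[x: -76]
See: -76
Do: arith dock[x: 3]
See: -79
Do: arith show[]
See: -79
Do: arith upend[]
See: -1/79


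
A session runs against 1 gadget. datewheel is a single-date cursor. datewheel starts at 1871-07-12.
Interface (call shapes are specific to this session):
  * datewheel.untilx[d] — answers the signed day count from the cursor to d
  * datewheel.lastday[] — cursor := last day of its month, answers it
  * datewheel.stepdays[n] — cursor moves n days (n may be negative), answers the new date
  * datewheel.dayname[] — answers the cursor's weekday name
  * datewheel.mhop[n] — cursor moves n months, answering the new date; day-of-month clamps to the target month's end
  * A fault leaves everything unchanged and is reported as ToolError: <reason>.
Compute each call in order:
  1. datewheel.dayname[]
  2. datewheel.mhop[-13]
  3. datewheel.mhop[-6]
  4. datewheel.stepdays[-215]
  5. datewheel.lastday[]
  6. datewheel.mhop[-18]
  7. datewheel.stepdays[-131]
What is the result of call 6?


I call datewheel.dayname, and observe Wednesday.
Using datewheel.mhop with n=-13, → 1870-06-12.
Now I run datewheel.mhop with n=-6, which returns 1869-12-12.
Calling datewheel.stepdays with n=-215, → 1869-05-11.
I call datewheel.lastday, → 1869-05-31.
I call datewheel.mhop with n=-18, which returns 1867-11-30.
I run datewheel.stepdays with n=-131, and see 1867-07-22.

Answer: 1867-11-30
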